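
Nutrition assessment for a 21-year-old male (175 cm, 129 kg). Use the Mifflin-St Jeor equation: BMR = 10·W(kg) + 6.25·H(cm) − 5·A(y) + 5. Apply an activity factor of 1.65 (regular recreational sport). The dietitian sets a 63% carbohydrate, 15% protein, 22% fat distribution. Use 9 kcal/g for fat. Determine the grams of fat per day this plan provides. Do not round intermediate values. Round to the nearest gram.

Mifflin-St Jeor (male): BMR = 10(129) + 6.25(175) − 5(21) + 5 = 1290 + 1093.75 − 105 + 5 = 2283.75 kcal/day.
TEE = 2283.75 × 1.65 = 3768.1875 kcal/day.
Fat energy = 22% × 3768.1875 = 829.0013 kcal.
Fat = 829.0013 ÷ 9 kcal/g = 92.1113 g.

92 g/day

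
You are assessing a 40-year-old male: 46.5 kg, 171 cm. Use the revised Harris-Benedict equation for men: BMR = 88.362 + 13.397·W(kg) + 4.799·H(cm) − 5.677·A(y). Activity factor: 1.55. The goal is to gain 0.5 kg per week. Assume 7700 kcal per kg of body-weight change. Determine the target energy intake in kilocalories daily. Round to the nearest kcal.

2573 kilocalories daily

Harris-Benedict: BMR = 88.362 + 13.397(46.5) + 4.799(171) − 5.677(40) = 1304.8715 kcal/day.
TEE = 1304.8715 × 1.55 = 2022.5508 kcal/day.
Required daily surplus = 0.5 × 7700 ÷ 7 = 550 kcal/day.
Target intake = 2022.5508 + 550 = 2572.5508 kcal/day.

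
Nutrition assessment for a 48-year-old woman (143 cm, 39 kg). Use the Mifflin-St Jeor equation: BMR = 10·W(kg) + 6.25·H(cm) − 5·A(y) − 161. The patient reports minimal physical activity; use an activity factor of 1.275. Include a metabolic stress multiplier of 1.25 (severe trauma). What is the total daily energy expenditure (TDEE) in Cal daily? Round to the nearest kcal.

Mifflin-St Jeor (female): BMR = 10(39) + 6.25(143) − 5(48) − 161 = 390 + 893.75 − 240 − 161 = 882.75 kcal/day.
TEE = BMR × activity factor = 882.75 × 1.275 = 1125.5063 kcal/day.
Apply stress factor: 1125.5063 × 1.25 = 1406.8828 kcal/day.

1407 Cal daily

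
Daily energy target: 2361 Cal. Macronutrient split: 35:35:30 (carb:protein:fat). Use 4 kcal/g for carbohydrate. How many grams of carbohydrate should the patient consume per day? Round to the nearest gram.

207 g/day

Carbohydrate energy = 35% × 2361 = 826.35 kcal.
At 4 kcal/g: 826.35 ÷ 4 = 206.5875 g.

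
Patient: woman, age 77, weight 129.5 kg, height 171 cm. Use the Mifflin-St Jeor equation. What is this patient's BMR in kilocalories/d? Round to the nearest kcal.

Mifflin-St Jeor (female): BMR = 10(129.5) + 6.25(171) − 5(77) − 161 = 1295 + 1068.75 − 385 − 161 = 1817.75 kcal/day.

1818 kilocalories/d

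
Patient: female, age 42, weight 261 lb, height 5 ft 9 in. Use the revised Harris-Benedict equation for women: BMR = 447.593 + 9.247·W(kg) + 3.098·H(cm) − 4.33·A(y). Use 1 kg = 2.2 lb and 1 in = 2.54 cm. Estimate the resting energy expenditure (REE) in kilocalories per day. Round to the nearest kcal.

Convert to metric: weight = 261 ÷ 2.2 = 118.6364 kg; height = (5×12 + 9) × 2.54 = 69 × 2.54 = 175.26 cm.
Harris-Benedict: BMR = 447.593 + 9.247(118.6364) + 3.098(175.26) − 4.33(42) = 1905.7189 kcal/day.

1906 kilocalories per day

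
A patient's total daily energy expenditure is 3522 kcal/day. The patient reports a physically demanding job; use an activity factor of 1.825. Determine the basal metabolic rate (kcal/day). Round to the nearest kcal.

1930 kcal/day

BMR = TEE ÷ activity factor = 3522 ÷ 1.825 = 1929.863 kcal/day.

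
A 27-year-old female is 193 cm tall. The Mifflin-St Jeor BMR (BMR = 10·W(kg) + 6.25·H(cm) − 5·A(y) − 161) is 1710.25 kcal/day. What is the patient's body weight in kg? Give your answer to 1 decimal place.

80.0 kg

1710.25 = 10·W + 6.25(193) − 5(27) − 161
10·W = 1710.25 − 910.25 = 800, so W = 80 kg.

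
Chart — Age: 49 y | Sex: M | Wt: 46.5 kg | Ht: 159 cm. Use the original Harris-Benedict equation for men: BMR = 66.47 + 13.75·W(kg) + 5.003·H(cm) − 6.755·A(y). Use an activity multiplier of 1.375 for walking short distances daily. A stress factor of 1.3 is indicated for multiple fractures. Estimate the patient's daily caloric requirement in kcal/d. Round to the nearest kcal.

2092 kcal/d

Harris-Benedict: BMR = 66.47 + 13.75(46.5) + 5.003(159) − 6.755(49) = 1170.327 kcal/day.
TEE = BMR × activity factor = 1170.327 × 1.375 = 1609.1996 kcal/day.
Apply stress factor: 1609.1996 × 1.3 = 2091.9595 kcal/day.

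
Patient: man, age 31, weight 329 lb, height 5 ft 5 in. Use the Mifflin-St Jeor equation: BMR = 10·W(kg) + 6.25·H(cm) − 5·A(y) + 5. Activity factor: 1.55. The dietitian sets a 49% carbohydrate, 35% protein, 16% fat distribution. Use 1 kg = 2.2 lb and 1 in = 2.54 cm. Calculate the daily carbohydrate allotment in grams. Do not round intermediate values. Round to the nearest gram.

Convert to metric: weight = 329 ÷ 2.2 = 149.5455 kg; height = (5×12 + 5) × 2.54 = 65 × 2.54 = 165.1 cm.
Mifflin-St Jeor (male): BMR = 10(149.5455) + 6.25(165.1) − 5(31) + 5 = 1495.4545 + 1031.875 − 155 + 5 = 2377.3295 kcal/day.
TEE = 2377.3295 × 1.55 = 3684.8608 kcal/day.
Carbohydrate energy = 49% × 3684.8608 = 1805.5818 kcal.
Carbohydrate = 1805.5818 ÷ 4 kcal/g = 451.3954 g.

451 g/day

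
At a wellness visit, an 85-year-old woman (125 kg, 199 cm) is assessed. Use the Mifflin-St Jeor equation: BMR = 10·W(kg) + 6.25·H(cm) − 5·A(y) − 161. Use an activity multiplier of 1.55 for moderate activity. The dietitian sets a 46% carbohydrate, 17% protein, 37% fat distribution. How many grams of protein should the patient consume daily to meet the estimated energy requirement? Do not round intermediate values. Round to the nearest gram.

126 g/day

Mifflin-St Jeor (female): BMR = 10(125) + 6.25(199) − 5(85) − 161 = 1250 + 1243.75 − 425 − 161 = 1907.75 kcal/day.
TEE = 1907.75 × 1.55 = 2957.0125 kcal/day.
Protein energy = 17% × 2957.0125 = 502.6921 kcal.
Protein = 502.6921 ÷ 4 kcal/g = 125.673 g.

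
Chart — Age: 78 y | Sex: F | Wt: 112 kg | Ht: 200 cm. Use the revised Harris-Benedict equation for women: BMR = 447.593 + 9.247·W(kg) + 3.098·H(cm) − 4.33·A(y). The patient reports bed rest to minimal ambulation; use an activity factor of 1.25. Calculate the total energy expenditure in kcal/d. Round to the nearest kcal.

Harris-Benedict: BMR = 447.593 + 9.247(112) + 3.098(200) − 4.33(78) = 1765.117 kcal/day.
TEE = BMR × activity factor = 1765.117 × 1.25 = 2206.3963 kcal/day.

2206 kcal/d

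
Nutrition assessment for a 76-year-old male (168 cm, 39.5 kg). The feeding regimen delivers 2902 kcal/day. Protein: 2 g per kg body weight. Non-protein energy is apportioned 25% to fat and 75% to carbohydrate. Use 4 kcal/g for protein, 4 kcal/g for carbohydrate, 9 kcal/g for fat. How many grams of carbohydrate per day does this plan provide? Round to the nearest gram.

Protein = 2 × 39.5 = 79 g → 79 × 4 = 316 kcal.
Non-protein calories = 2902 − 316 = 2586 kcal.
Fat: 25% × 2586 = 646.5 kcal; carbohydrate: 1939.5 kcal.
Carbohydrate: 1939.5 kcal ÷ 4 kcal/g = 484.875 g.

485 g/day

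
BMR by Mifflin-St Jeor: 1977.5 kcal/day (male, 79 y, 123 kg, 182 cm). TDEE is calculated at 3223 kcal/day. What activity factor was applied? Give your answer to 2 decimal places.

Activity factor = TEE ÷ BMR = 3223 ÷ 1977.5 = 1.63.

1.63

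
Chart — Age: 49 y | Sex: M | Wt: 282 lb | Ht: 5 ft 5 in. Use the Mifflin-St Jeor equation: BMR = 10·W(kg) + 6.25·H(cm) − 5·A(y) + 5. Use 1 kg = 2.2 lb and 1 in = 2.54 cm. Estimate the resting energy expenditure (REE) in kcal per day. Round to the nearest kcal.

2074 kcal per day

Convert to metric: weight = 282 ÷ 2.2 = 128.1818 kg; height = (5×12 + 5) × 2.54 = 65 × 2.54 = 165.1 cm.
Mifflin-St Jeor (male): BMR = 10(128.1818) + 6.25(165.1) − 5(49) + 5 = 1281.8182 + 1031.875 − 245 + 5 = 2073.6932 kcal/day.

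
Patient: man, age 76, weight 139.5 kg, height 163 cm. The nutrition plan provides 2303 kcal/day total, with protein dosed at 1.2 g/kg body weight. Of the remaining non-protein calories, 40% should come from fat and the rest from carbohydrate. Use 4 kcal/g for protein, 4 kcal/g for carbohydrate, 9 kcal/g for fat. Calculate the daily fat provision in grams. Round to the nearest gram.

73 g/day

Protein = 1.2 × 139.5 = 167.4 g → 167.4 × 4 = 669.6 kcal.
Non-protein calories = 2303 − 669.6 = 1633.4 kcal.
Fat: 40% × 1633.4 = 653.36 kcal; carbohydrate: 980.04 kcal.
Fat: 653.36 kcal ÷ 9 kcal/g = 72.5956 g.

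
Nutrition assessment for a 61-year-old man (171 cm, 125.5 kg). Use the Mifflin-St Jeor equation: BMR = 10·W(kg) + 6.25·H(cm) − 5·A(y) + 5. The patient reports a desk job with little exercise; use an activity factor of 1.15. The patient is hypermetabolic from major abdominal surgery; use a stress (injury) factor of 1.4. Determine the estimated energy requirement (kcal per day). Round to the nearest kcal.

Mifflin-St Jeor (male): BMR = 10(125.5) + 6.25(171) − 5(61) + 5 = 1255 + 1068.75 − 305 + 5 = 2023.75 kcal/day.
TEE = BMR × activity factor = 2023.75 × 1.15 = 2327.3125 kcal/day.
Apply stress factor: 2327.3125 × 1.4 = 3258.2375 kcal/day.

3258 kcal per day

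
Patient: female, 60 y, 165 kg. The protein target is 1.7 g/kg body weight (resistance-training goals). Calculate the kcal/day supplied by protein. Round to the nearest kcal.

Protein = 1.7 g/kg × 165 kg = 280.5 g/day.
Protein energy = 280.5 g × 4 kcal/g = 1122 kcal/day.

1122 kcal/day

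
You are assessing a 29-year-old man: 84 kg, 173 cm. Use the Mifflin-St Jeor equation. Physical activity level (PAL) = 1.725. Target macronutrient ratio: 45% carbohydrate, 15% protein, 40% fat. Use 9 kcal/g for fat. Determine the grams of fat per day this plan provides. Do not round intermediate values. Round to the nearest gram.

Mifflin-St Jeor (male): BMR = 10(84) + 6.25(173) − 5(29) + 5 = 840 + 1081.25 − 145 + 5 = 1781.25 kcal/day.
TEE = 1781.25 × 1.725 = 3072.6563 kcal/day.
Fat energy = 40% × 3072.6563 = 1229.0625 kcal.
Fat = 1229.0625 ÷ 9 kcal/g = 136.5625 g.

137 g/day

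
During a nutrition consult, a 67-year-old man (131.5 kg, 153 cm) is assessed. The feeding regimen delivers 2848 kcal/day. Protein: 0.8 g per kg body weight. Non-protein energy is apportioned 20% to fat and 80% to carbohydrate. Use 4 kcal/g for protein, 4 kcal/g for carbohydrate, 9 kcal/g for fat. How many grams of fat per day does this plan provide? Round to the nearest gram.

Protein = 0.8 × 131.5 = 105.2 g → 105.2 × 4 = 420.8 kcal.
Non-protein calories = 2848 − 420.8 = 2427.2 kcal.
Fat: 20% × 2427.2 = 485.44 kcal; carbohydrate: 1941.76 kcal.
Fat: 485.44 kcal ÷ 9 kcal/g = 53.9378 g.

54 g/day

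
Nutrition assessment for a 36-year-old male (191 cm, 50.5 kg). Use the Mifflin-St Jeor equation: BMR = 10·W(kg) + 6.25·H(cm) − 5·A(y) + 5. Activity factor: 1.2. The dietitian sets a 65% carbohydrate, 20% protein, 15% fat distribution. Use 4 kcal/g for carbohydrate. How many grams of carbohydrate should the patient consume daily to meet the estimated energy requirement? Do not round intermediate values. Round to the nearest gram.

Mifflin-St Jeor (male): BMR = 10(50.5) + 6.25(191) − 5(36) + 5 = 505 + 1193.75 − 180 + 5 = 1523.75 kcal/day.
TEE = 1523.75 × 1.2 = 1828.5 kcal/day.
Carbohydrate energy = 65% × 1828.5 = 1188.525 kcal.
Carbohydrate = 1188.525 ÷ 4 kcal/g = 297.1313 g.

297 g/day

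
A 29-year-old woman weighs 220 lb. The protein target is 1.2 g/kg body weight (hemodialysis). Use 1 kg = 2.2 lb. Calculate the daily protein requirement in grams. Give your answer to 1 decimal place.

120.0 g/day

Weight in kg = 220 ÷ 2.2 = 100 kg.
Protein = 1.2 g/kg × 100 kg = 120 g/day.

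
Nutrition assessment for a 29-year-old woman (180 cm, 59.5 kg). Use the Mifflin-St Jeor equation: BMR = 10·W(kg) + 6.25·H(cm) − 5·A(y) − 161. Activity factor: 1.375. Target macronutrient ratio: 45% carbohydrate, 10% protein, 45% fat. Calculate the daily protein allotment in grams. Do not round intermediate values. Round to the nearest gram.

Mifflin-St Jeor (female): BMR = 10(59.5) + 6.25(180) − 5(29) − 161 = 595 + 1125 − 145 − 161 = 1414 kcal/day.
TEE = 1414 × 1.375 = 1944.25 kcal/day.
Protein energy = 10% × 1944.25 = 194.425 kcal.
Protein = 194.425 ÷ 4 kcal/g = 48.6063 g.

49 g/day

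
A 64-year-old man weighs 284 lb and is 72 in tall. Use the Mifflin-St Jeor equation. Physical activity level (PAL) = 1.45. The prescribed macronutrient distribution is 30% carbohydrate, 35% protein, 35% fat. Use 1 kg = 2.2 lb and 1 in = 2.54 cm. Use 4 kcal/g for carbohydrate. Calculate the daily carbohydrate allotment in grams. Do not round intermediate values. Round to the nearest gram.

230 g/day

Convert to metric: weight = 284 ÷ 2.2 = 129.0909 kg; height = 72 × 2.54 = 182.88 cm.
Mifflin-St Jeor (male): BMR = 10(129.0909) + 6.25(182.88) − 5(64) + 5 = 1290.9091 + 1143 − 320 + 5 = 2118.9091 kcal/day.
TEE = 2118.9091 × 1.45 = 3072.4182 kcal/day.
Carbohydrate energy = 30% × 3072.4182 = 921.7255 kcal.
Carbohydrate = 921.7255 ÷ 4 kcal/g = 230.4314 g.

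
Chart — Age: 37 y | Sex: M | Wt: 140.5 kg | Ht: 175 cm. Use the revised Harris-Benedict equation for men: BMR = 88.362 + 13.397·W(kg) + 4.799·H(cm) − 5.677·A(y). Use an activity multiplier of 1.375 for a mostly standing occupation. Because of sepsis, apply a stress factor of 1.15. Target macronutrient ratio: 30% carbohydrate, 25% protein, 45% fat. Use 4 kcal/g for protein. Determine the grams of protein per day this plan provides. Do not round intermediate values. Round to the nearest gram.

Harris-Benedict: BMR = 88.362 + 13.397(140.5) + 4.799(175) − 5.677(37) = 2600.4165 kcal/day.
TEE = 2600.4165 × 1.375 = 3575.5727 kcal/day.
With stress factor 1.15: 3575.5727 × 1.15 = 4111.9086 kcal/day.
Protein energy = 25% × 4111.9086 = 1027.9771 kcal.
Protein = 1027.9771 ÷ 4 kcal/g = 256.9943 g.

257 g/day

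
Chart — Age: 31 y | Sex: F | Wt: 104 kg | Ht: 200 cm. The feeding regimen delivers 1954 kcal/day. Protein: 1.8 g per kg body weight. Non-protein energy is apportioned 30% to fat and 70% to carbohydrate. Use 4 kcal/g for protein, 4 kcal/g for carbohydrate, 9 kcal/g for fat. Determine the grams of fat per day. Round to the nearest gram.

Protein = 1.8 × 104 = 187.2 g → 187.2 × 4 = 748.8 kcal.
Non-protein calories = 1954 − 748.8 = 1205.2 kcal.
Fat: 30% × 1205.2 = 361.56 kcal; carbohydrate: 843.64 kcal.
Fat: 361.56 kcal ÷ 9 kcal/g = 40.1733 g.

40 g/day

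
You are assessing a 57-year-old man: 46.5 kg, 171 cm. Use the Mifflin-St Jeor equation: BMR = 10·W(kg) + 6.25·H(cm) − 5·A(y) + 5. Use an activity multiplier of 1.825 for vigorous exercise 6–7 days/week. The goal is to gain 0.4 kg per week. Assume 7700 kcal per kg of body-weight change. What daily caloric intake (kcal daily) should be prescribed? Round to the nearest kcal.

Mifflin-St Jeor (male): BMR = 10(46.5) + 6.25(171) − 5(57) + 5 = 465 + 1068.75 − 285 + 5 = 1253.75 kcal/day.
TEE = 1253.75 × 1.825 = 2288.0938 kcal/day.
Required daily surplus = 0.4 × 7700 ÷ 7 = 440 kcal/day.
Target intake = 2288.0938 + 440 = 2728.0938 kcal/day.

2728 kcal daily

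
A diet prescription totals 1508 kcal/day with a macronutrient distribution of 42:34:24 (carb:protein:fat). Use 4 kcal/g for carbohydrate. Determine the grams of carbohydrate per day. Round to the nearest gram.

158 g/day

Carbohydrate energy = 42% × 1508 = 633.36 kcal.
At 4 kcal/g: 633.36 ÷ 4 = 158.34 g.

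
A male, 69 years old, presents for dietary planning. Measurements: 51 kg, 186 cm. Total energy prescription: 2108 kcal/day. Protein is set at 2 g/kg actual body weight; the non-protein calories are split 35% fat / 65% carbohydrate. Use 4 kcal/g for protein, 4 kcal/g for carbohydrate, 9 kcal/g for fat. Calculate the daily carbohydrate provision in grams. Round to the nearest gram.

276 g/day

Protein = 2 × 51 = 102 g → 102 × 4 = 408 kcal.
Non-protein calories = 2108 − 408 = 1700 kcal.
Fat: 35% × 1700 = 595 kcal; carbohydrate: 1105 kcal.
Carbohydrate: 1105 kcal ÷ 4 kcal/g = 276.25 g.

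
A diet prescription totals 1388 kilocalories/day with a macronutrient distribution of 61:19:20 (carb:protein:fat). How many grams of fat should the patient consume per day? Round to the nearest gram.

Fat energy = 20% × 1388 = 277.6 kcal.
At 9 kcal/g: 277.6 ÷ 9 = 30.8444 g.

31 g/day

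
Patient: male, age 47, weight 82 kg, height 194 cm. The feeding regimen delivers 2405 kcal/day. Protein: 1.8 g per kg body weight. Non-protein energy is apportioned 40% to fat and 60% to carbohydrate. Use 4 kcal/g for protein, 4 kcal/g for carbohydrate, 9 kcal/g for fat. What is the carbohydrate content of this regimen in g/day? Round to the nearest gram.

272 g/day

Protein = 1.8 × 82 = 147.6 g → 147.6 × 4 = 590.4 kcal.
Non-protein calories = 2405 − 590.4 = 1814.6 kcal.
Fat: 40% × 1814.6 = 725.84 kcal; carbohydrate: 1088.76 kcal.
Carbohydrate: 1088.76 kcal ÷ 4 kcal/g = 272.19 g.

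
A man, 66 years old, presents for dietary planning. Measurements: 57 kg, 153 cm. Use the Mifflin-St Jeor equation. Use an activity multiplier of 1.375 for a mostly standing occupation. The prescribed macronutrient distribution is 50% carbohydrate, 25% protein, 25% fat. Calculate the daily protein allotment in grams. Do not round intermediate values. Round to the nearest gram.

Mifflin-St Jeor (male): BMR = 10(57) + 6.25(153) − 5(66) + 5 = 570 + 956.25 − 330 + 5 = 1201.25 kcal/day.
TEE = 1201.25 × 1.375 = 1651.7188 kcal/day.
Protein energy = 25% × 1651.7188 = 412.9297 kcal.
Protein = 412.9297 ÷ 4 kcal/g = 103.2324 g.

103 g/day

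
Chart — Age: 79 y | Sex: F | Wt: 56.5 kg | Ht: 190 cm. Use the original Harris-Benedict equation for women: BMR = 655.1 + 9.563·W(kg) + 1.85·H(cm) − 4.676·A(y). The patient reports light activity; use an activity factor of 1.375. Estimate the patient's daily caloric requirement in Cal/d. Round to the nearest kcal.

Harris-Benedict: BMR = 655.1 + 9.563(56.5) + 1.85(190) − 4.676(79) = 1177.5055 kcal/day.
TEE = BMR × activity factor = 1177.5055 × 1.375 = 1619.0701 kcal/day.

1619 Cal/d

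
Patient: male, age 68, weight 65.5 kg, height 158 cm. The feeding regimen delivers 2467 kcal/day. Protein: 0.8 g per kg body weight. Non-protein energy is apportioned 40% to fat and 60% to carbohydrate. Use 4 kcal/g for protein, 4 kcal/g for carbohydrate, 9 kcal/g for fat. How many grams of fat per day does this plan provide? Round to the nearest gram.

Protein = 0.8 × 65.5 = 52.4 g → 52.4 × 4 = 209.6 kcal.
Non-protein calories = 2467 − 209.6 = 2257.4 kcal.
Fat: 40% × 2257.4 = 902.96 kcal; carbohydrate: 1354.44 kcal.
Fat: 902.96 kcal ÷ 9 kcal/g = 100.3289 g.

100 g/day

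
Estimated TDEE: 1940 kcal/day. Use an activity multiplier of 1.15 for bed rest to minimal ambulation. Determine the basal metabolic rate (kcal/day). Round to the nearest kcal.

BMR = TEE ÷ activity factor = 1940 ÷ 1.15 = 1686.9565 kcal/day.

1687 kcal/day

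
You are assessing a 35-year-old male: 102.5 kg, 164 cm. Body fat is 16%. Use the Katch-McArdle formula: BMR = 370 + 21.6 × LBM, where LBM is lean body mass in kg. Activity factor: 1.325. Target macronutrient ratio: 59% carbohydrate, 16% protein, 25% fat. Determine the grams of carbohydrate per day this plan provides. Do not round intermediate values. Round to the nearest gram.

LBM = 102.5 × (1 − 0.16) = 86.1 kg. Katch-McArdle: BMR = 370 + 21.6 × 86.1 = 2229.76 kcal/day.
TEE = 2229.76 × 1.325 = 2954.432 kcal/day.
Carbohydrate energy = 59% × 2954.432 = 1743.1149 kcal.
Carbohydrate = 1743.1149 ÷ 4 kcal/g = 435.7787 g.

436 g/day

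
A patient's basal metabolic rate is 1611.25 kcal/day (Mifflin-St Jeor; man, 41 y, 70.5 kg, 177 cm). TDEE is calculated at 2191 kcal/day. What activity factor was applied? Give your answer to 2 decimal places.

Activity factor = TEE ÷ BMR = 2191 ÷ 1611.25 = 1.36.

1.36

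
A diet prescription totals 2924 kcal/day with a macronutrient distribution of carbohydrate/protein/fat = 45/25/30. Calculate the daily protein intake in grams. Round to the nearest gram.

183 g/day

Protein energy = 25% × 2924 = 731 kcal.
At 4 kcal/g: 731 ÷ 4 = 182.75 g.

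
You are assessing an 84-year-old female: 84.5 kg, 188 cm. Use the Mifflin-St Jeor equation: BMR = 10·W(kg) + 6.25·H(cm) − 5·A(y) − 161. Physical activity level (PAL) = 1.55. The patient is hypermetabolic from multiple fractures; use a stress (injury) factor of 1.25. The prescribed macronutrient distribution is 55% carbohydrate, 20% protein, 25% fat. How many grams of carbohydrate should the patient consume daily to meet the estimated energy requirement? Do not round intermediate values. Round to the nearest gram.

383 g/day

Mifflin-St Jeor (female): BMR = 10(84.5) + 6.25(188) − 5(84) − 161 = 845 + 1175 − 420 − 161 = 1439 kcal/day.
TEE = 1439 × 1.55 = 2230.45 kcal/day.
With stress factor 1.25: 2230.45 × 1.25 = 2788.0625 kcal/day.
Carbohydrate energy = 55% × 2788.0625 = 1533.4344 kcal.
Carbohydrate = 1533.4344 ÷ 4 kcal/g = 383.3586 g.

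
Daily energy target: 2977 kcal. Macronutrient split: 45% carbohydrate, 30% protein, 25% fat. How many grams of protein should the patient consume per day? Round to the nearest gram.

223 g/day

Protein energy = 30% × 2977 = 893.1 kcal.
At 4 kcal/g: 893.1 ÷ 4 = 223.275 g.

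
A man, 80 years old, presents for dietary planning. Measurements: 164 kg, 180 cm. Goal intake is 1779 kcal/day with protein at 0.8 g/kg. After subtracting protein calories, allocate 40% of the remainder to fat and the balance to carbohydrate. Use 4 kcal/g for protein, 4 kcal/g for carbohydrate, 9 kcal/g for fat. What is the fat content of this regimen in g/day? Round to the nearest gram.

56 g/day

Protein = 0.8 × 164 = 131.2 g → 131.2 × 4 = 524.8 kcal.
Non-protein calories = 1779 − 524.8 = 1254.2 kcal.
Fat: 40% × 1254.2 = 501.68 kcal; carbohydrate: 752.52 kcal.
Fat: 501.68 kcal ÷ 9 kcal/g = 55.7422 g.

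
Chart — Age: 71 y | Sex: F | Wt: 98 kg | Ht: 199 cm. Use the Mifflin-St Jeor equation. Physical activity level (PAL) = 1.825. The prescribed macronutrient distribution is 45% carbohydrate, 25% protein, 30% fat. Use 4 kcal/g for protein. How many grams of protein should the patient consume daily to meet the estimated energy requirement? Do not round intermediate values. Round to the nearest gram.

195 g/day

Mifflin-St Jeor (female): BMR = 10(98) + 6.25(199) − 5(71) − 161 = 980 + 1243.75 − 355 − 161 = 1707.75 kcal/day.
TEE = 1707.75 × 1.825 = 3116.6438 kcal/day.
Protein energy = 25% × 3116.6438 = 779.1609 kcal.
Protein = 779.1609 ÷ 4 kcal/g = 194.7902 g.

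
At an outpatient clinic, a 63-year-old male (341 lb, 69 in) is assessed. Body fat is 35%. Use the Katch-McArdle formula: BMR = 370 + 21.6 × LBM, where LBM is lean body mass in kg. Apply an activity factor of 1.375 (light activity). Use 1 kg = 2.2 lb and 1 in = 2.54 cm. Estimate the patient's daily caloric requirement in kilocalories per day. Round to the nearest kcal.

Convert to metric: weight = 341 ÷ 2.2 = 155 kg; height = 69 × 2.54 = 175.26 cm.
LBM = 155 × (1 − 0.35) = 100.75 kg. Katch-McArdle: BMR = 370 + 21.6 × 100.75 = 2546.2 kcal/day.
TEE = BMR × activity factor = 2546.2 × 1.375 = 3501.025 kcal/day.

3501 kilocalories per day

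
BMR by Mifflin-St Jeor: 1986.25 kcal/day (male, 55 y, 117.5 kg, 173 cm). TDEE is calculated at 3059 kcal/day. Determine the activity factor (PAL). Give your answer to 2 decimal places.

Activity factor = TEE ÷ BMR = 3059 ÷ 1986.25 = 1.54.

1.54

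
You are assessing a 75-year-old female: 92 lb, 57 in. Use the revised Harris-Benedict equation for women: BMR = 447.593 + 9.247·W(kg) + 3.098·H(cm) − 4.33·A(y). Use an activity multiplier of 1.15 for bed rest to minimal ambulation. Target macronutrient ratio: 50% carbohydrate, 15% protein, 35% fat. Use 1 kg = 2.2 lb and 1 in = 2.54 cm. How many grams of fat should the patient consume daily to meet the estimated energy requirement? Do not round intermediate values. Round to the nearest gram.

43 g/day

Convert to metric: weight = 92 ÷ 2.2 = 41.8182 kg; height = 57 × 2.54 = 144.78 cm.
Harris-Benedict: BMR = 447.593 + 9.247(41.8182) + 3.098(144.78) − 4.33(75) = 958.0642 kcal/day.
TEE = 958.0642 × 1.15 = 1101.7738 kcal/day.
Fat energy = 35% × 1101.7738 = 385.6208 kcal.
Fat = 385.6208 ÷ 9 kcal/g = 42.8468 g.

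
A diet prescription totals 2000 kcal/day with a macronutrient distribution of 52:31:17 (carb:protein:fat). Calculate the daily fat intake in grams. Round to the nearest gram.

38 g/day

Fat energy = 17% × 2000 = 340 kcal.
At 9 kcal/g: 340 ÷ 9 = 37.7778 g.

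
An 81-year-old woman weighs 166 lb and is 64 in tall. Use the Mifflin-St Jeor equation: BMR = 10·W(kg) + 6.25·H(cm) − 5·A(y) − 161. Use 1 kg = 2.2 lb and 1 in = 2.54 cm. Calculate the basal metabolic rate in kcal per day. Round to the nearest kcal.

1205 kcal per day

Convert to metric: weight = 166 ÷ 2.2 = 75.4545 kg; height = 64 × 2.54 = 162.56 cm.
Mifflin-St Jeor (female): BMR = 10(75.4545) + 6.25(162.56) − 5(81) − 161 = 754.5455 + 1016 − 405 − 161 = 1204.5455 kcal/day.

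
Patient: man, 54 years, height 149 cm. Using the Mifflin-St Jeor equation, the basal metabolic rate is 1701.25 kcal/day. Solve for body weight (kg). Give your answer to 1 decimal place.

1701.25 = 10·W + 6.25(149) − 5(54) + 5
10·W = 1701.25 − 666.25 = 1035, so W = 103.5 kg.

103.5 kg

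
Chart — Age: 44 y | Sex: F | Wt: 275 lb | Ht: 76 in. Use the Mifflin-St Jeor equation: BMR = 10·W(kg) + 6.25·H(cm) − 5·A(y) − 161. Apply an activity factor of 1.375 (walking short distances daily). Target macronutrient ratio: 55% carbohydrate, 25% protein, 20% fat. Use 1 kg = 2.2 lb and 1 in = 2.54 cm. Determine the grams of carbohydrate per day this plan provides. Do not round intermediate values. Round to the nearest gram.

392 g/day

Convert to metric: weight = 275 ÷ 2.2 = 125 kg; height = 76 × 2.54 = 193.04 cm.
Mifflin-St Jeor (female): BMR = 10(125) + 6.25(193.04) − 5(44) − 161 = 1250 + 1206.5 − 220 − 161 = 2075.5 kcal/day.
TEE = 2075.5 × 1.375 = 2853.8125 kcal/day.
Carbohydrate energy = 55% × 2853.8125 = 1569.5969 kcal.
Carbohydrate = 1569.5969 ÷ 4 kcal/g = 392.3992 g.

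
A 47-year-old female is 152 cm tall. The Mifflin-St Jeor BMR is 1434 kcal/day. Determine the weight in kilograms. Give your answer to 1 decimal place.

88.0 kg

1434 = 10·W + 6.25(152) − 5(47) − 161
10·W = 1434 − 554 = 880, so W = 88 kg.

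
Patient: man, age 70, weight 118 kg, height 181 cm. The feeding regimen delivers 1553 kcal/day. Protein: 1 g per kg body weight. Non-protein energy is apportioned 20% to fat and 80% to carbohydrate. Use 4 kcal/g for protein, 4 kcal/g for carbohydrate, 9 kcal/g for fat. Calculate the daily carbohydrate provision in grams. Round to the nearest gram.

Protein = 1 × 118 = 118 g → 118 × 4 = 472 kcal.
Non-protein calories = 1553 − 472 = 1081 kcal.
Fat: 20% × 1081 = 216.2 kcal; carbohydrate: 864.8 kcal.
Carbohydrate: 864.8 kcal ÷ 4 kcal/g = 216.2 g.

216 g/day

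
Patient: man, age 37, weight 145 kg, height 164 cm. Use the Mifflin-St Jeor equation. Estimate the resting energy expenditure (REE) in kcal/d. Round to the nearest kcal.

2295 kcal/d

Mifflin-St Jeor (male): BMR = 10(145) + 6.25(164) − 5(37) + 5 = 1450 + 1025 − 185 + 5 = 2295 kcal/day.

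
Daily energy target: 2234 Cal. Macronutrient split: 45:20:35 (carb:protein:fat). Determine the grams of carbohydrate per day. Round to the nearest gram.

Carbohydrate energy = 45% × 2234 = 1005.3 kcal.
At 4 kcal/g: 1005.3 ÷ 4 = 251.325 g.

251 g/day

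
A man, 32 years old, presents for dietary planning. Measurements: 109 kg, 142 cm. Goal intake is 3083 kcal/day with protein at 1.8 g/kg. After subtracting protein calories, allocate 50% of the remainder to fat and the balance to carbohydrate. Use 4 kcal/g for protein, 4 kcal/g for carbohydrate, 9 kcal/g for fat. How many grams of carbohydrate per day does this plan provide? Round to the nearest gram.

287 g/day

Protein = 1.8 × 109 = 196.2 g → 196.2 × 4 = 784.8 kcal.
Non-protein calories = 3083 − 784.8 = 2298.2 kcal.
Fat: 50% × 2298.2 = 1149.1 kcal; carbohydrate: 1149.1 kcal.
Carbohydrate: 1149.1 kcal ÷ 4 kcal/g = 287.275 g.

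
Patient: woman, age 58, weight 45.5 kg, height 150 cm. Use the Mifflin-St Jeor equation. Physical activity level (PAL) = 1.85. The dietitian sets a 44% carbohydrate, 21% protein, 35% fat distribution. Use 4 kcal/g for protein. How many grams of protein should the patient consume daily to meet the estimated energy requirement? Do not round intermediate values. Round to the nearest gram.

Mifflin-St Jeor (female): BMR = 10(45.5) + 6.25(150) − 5(58) − 161 = 455 + 937.5 − 290 − 161 = 941.5 kcal/day.
TEE = 941.5 × 1.85 = 1741.775 kcal/day.
Protein energy = 21% × 1741.775 = 365.7728 kcal.
Protein = 365.7728 ÷ 4 kcal/g = 91.4432 g.

91 g/day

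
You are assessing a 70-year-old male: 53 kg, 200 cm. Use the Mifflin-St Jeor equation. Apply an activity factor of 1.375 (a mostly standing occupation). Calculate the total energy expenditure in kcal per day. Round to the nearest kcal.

1973 kcal per day

Mifflin-St Jeor (male): BMR = 10(53) + 6.25(200) − 5(70) + 5 = 530 + 1250 − 350 + 5 = 1435 kcal/day.
TEE = BMR × activity factor = 1435 × 1.375 = 1973.125 kcal/day.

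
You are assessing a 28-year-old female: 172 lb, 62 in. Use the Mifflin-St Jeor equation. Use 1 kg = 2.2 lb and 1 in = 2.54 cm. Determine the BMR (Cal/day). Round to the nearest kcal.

Convert to metric: weight = 172 ÷ 2.2 = 78.1818 kg; height = 62 × 2.54 = 157.48 cm.
Mifflin-St Jeor (female): BMR = 10(78.1818) + 6.25(157.48) − 5(28) − 161 = 781.8182 + 984.25 − 140 − 161 = 1465.0682 kcal/day.

1465 Cal/day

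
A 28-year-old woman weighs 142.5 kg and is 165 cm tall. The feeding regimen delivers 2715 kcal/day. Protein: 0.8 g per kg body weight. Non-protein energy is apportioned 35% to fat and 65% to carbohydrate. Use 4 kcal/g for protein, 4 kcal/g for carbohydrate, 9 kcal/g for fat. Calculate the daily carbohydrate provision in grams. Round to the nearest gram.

Protein = 0.8 × 142.5 = 114 g → 114 × 4 = 456 kcal.
Non-protein calories = 2715 − 456 = 2259 kcal.
Fat: 35% × 2259 = 790.65 kcal; carbohydrate: 1468.35 kcal.
Carbohydrate: 1468.35 kcal ÷ 4 kcal/g = 367.0875 g.

367 g/day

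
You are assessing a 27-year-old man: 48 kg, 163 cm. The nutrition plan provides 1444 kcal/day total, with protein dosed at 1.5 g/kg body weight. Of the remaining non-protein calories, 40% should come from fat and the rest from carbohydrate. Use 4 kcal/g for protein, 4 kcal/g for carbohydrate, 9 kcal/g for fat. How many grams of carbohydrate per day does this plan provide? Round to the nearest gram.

Protein = 1.5 × 48 = 72 g → 72 × 4 = 288 kcal.
Non-protein calories = 1444 − 288 = 1156 kcal.
Fat: 40% × 1156 = 462.4 kcal; carbohydrate: 693.6 kcal.
Carbohydrate: 693.6 kcal ÷ 4 kcal/g = 173.4 g.

173 g/day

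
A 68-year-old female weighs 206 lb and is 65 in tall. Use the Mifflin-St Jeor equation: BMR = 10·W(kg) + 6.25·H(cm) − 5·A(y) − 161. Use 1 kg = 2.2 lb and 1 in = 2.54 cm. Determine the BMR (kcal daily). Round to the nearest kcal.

1467 kcal daily

Convert to metric: weight = 206 ÷ 2.2 = 93.6364 kg; height = 65 × 2.54 = 165.1 cm.
Mifflin-St Jeor (female): BMR = 10(93.6364) + 6.25(165.1) − 5(68) − 161 = 936.3636 + 1031.875 − 340 − 161 = 1467.2386 kcal/day.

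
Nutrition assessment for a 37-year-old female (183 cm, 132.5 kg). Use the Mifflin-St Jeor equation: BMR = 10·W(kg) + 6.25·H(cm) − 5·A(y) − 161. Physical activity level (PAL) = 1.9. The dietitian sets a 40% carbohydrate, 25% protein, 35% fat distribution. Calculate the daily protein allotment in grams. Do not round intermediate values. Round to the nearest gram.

Mifflin-St Jeor (female): BMR = 10(132.5) + 6.25(183) − 5(37) − 161 = 1325 + 1143.75 − 185 − 161 = 2122.75 kcal/day.
TEE = 2122.75 × 1.9 = 4033.225 kcal/day.
Protein energy = 25% × 4033.225 = 1008.3063 kcal.
Protein = 1008.3063 ÷ 4 kcal/g = 252.0766 g.

252 g/day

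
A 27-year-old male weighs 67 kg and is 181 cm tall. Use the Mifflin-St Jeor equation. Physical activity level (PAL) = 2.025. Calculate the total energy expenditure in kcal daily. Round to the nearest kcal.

Mifflin-St Jeor (male): BMR = 10(67) + 6.25(181) − 5(27) + 5 = 670 + 1131.25 − 135 + 5 = 1671.25 kcal/day.
TEE = BMR × activity factor = 1671.25 × 2.025 = 3384.2813 kcal/day.

3384 kcal daily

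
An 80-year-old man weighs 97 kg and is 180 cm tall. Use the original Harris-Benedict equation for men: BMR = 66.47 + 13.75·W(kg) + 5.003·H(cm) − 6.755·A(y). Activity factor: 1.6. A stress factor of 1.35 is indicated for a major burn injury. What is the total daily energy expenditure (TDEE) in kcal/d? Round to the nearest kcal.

3802 kcal/d

Harris-Benedict: BMR = 66.47 + 13.75(97) + 5.003(180) − 6.755(80) = 1760.36 kcal/day.
TEE = BMR × activity factor = 1760.36 × 1.6 = 2816.576 kcal/day.
Apply stress factor: 2816.576 × 1.35 = 3802.3776 kcal/day.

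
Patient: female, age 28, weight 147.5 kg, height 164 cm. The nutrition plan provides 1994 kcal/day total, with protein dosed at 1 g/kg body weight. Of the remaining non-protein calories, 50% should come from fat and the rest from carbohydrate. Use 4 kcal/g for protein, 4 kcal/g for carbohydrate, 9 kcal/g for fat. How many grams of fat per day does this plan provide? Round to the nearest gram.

78 g/day

Protein = 1 × 147.5 = 147.5 g → 147.5 × 4 = 590 kcal.
Non-protein calories = 1994 − 590 = 1404 kcal.
Fat: 50% × 1404 = 702 kcal; carbohydrate: 702 kcal.
Fat: 702 kcal ÷ 9 kcal/g = 78 g.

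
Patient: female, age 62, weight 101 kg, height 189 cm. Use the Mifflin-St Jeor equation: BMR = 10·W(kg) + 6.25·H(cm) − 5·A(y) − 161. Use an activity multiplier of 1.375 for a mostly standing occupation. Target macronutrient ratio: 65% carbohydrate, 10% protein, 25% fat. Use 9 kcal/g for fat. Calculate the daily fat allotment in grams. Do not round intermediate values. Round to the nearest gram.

Mifflin-St Jeor (female): BMR = 10(101) + 6.25(189) − 5(62) − 161 = 1010 + 1181.25 − 310 − 161 = 1720.25 kcal/day.
TEE = 1720.25 × 1.375 = 2365.3438 kcal/day.
Fat energy = 25% × 2365.3438 = 591.3359 kcal.
Fat = 591.3359 ÷ 9 kcal/g = 65.704 g.

66 g/day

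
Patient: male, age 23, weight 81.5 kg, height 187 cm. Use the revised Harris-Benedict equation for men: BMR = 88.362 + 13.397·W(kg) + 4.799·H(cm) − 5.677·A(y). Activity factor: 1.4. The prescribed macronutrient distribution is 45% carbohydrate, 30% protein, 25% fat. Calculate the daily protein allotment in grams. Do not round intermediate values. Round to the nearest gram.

204 g/day

Harris-Benedict: BMR = 88.362 + 13.397(81.5) + 4.799(187) − 5.677(23) = 1947.0595 kcal/day.
TEE = 1947.0595 × 1.4 = 2725.8833 kcal/day.
Protein energy = 30% × 2725.8833 = 817.765 kcal.
Protein = 817.765 ÷ 4 kcal/g = 204.4412 g.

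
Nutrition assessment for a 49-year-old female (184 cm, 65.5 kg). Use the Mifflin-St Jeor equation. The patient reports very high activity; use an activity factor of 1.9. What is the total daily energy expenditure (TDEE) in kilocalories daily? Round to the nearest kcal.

Mifflin-St Jeor (female): BMR = 10(65.5) + 6.25(184) − 5(49) − 161 = 655 + 1150 − 245 − 161 = 1399 kcal/day.
TEE = BMR × activity factor = 1399 × 1.9 = 2658.1 kcal/day.

2658 kilocalories daily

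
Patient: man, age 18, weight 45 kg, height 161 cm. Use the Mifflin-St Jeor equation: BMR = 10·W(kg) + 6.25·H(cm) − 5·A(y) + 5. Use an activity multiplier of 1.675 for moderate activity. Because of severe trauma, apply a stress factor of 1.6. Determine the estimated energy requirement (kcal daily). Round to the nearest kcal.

Mifflin-St Jeor (male): BMR = 10(45) + 6.25(161) − 5(18) + 5 = 450 + 1006.25 − 90 + 5 = 1371.25 kcal/day.
TEE = BMR × activity factor = 1371.25 × 1.675 = 2296.8438 kcal/day.
Apply stress factor: 2296.8438 × 1.6 = 3674.95 kcal/day.

3675 kcal daily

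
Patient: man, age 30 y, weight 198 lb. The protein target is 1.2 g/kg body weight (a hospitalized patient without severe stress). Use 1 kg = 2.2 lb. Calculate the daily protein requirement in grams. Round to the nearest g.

108 g/day

Weight in kg = 198 ÷ 2.2 = 90 kg.
Protein = 1.2 g/kg × 90 kg = 108 g/day.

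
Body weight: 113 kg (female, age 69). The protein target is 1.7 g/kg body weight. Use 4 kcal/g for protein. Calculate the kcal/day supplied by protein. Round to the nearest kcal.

Protein = 1.7 g/kg × 113 kg = 192.1 g/day.
Protein energy = 192.1 g × 4 kcal/g = 768.4 kcal/day.

768 kcal/day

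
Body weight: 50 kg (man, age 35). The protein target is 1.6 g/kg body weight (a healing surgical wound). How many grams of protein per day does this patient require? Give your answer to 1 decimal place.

Protein = 1.6 g/kg × 50 kg = 80 g/day.

80.0 g/day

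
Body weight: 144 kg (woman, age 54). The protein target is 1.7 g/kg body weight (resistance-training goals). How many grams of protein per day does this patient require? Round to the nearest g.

Protein = 1.7 g/kg × 144 kg = 244.8 g/day.

245 g/day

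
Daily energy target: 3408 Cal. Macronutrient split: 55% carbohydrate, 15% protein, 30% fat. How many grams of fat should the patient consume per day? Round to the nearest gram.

Fat energy = 30% × 3408 = 1022.4 kcal.
At 9 kcal/g: 1022.4 ÷ 9 = 113.6 g.

114 g/day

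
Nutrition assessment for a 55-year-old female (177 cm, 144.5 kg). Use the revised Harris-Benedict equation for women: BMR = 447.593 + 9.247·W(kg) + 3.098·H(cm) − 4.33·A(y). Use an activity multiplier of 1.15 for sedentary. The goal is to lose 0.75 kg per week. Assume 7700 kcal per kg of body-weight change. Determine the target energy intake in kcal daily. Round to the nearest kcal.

Harris-Benedict: BMR = 447.593 + 9.247(144.5) + 3.098(177) − 4.33(55) = 2093.9805 kcal/day.
TEE = 2093.9805 × 1.15 = 2408.0776 kcal/day.
Required daily deficit = 0.75 × 7700 ÷ 7 = 825 kcal/day.
Target intake = 2408.0776 − 825 = 1583.0776 kcal/day.

1583 kcal daily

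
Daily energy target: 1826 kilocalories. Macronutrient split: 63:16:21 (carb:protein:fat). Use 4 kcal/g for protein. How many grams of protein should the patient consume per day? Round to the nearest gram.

73 g/day

Protein energy = 16% × 1826 = 292.16 kcal.
At 4 kcal/g: 292.16 ÷ 4 = 73.04 g.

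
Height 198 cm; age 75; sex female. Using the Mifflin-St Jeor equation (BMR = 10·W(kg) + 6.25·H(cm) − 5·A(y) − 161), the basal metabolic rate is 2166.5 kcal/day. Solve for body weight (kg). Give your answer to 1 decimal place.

2166.5 = 10·W + 6.25(198) − 5(75) − 161
10·W = 2166.5 − 701.5 = 1465, so W = 146.5 kg.

146.5 kg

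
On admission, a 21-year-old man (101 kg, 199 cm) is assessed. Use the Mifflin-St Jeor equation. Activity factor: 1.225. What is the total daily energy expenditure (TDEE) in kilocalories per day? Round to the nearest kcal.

2638 kilocalories per day

Mifflin-St Jeor (male): BMR = 10(101) + 6.25(199) − 5(21) + 5 = 1010 + 1243.75 − 105 + 5 = 2153.75 kcal/day.
TEE = BMR × activity factor = 2153.75 × 1.225 = 2638.3438 kcal/day.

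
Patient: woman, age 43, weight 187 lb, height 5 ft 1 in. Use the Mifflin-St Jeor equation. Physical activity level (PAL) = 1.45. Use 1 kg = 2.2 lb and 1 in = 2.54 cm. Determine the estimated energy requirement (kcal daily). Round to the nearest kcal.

Convert to metric: weight = 187 ÷ 2.2 = 85 kg; height = (5×12 + 1) × 2.54 = 61 × 2.54 = 154.94 cm.
Mifflin-St Jeor (female): BMR = 10(85) + 6.25(154.94) − 5(43) − 161 = 850 + 968.375 − 215 − 161 = 1442.375 kcal/day.
TEE = BMR × activity factor = 1442.375 × 1.45 = 2091.4438 kcal/day.

2091 kcal daily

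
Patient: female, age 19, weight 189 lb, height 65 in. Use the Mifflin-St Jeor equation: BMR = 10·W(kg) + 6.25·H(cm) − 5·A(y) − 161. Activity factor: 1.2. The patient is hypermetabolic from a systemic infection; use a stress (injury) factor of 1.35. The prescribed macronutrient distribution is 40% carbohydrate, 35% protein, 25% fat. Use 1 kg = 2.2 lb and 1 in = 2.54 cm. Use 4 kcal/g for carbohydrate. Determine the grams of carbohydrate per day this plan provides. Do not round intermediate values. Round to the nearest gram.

Convert to metric: weight = 189 ÷ 2.2 = 85.9091 kg; height = 65 × 2.54 = 165.1 cm.
Mifflin-St Jeor (female): BMR = 10(85.9091) + 6.25(165.1) − 5(19) − 161 = 859.0909 + 1031.875 − 95 − 161 = 1634.9659 kcal/day.
TEE = 1634.9659 × 1.2 = 1961.9591 kcal/day.
With stress factor 1.35: 1961.9591 × 1.35 = 2648.6448 kcal/day.
Carbohydrate energy = 40% × 2648.6448 = 1059.4579 kcal.
Carbohydrate = 1059.4579 ÷ 4 kcal/g = 264.8645 g.

265 g/day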